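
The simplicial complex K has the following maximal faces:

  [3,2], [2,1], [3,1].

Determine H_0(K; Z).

We work with the vertex ordering 1 < 2 < 3. The simplices of K, each written with vertices in increasing order, are:

  0-simplices (3): [1], [2], [3]
  1-simplices (3): [1,2], [1,3], [2,3]

giving chain groups C_0 ≅ Z^3, C_1 ≅ Z^3.

∂_1: C_1 → C_0 sends each edge [p,q] (with p < q) to q − p. For instance
  ∂[1,2] = [2] − [1].
This gives a 3×3 integer matrix of rank 2; reducing to Smith normal form yields diagonal entries (1,1).

Now H_k = ker ∂_k / im ∂_{k+1}, so:

  H_0: rank C_0 − rank ∂_1 = 3 − 2 = 1, and the invariant factors of ∂_1 are all 1, so H_0 = Z.

H_0 ≅ Z.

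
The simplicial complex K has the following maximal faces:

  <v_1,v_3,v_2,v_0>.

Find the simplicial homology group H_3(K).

Fix the vertex order v_0 < v_1 < v_2 < v_3 and write every simplex with vertices in increasing order. Then dim K = 3 and the simplices of K are:

  0-simplices (4): [v_0], [v_1], [v_2], [v_3]
  1-simplices (6): [v_0,v_1], [v_0,v_2], [v_0,v_3], [v_1,v_2], [v_1,v_3], [v_2,v_3]
  2-simplices (4): [v_0,v_1,v_2], [v_0,v_1,v_3], [v_0,v_2,v_3], [v_1,v_2,v_3]
  3-simplices (1): [v_0,v_1,v_2,v_3]

Hence C_0 ≅ Z^4, C_1 ≅ Z^6, C_2 ≅ Z^4, C_3 ≅ Z^1.

The boundary map ∂_1: C_1 → C_0 is given by ∂[p,q] = [q] − [p].
As a 4×6 matrix over Z this has rank 3, with invariant factors (1,1,1).

∂_2: C_2 → C_1 maps a triangle to the signed sum of its edges. For instance
  ∂[v_0,v_1,v_3] = [v_1,v_3] − [v_0,v_3] + [v_0,v_1],
  ∂[v_1,v_2,v_3] = [v_2,v_3] − [v_1,v_3] + [v_1,v_2].
The 6×4 boundary matrix has rank 3 and Smith normal form diag(1,1,1).

The boundary map ∂_3: C_3 → C_2 sends each 3-simplex σ to the alternating sum Σ_i (−1)^i (σ with its i-th vertex removed). For instance
  ∂[v_0,v_1,v_2,v_3] = [v_1,v_2,v_3] − [v_0,v_2,v_3] + [v_0,v_1,v_3] − [v_0,v_1,v_2].
As a 4×1 matrix over Z this has rank 1, with invariant factors (1).

From H_k ≅ ker(∂_k) / im(∂_{k+1}) we obtain:

  H_3: rank ker ∂_3 − rank ∂_4 = (1 − 1) − 0 = 0, and there is no ∂_4, so H_3 = 0.

H_3 ≅ 0.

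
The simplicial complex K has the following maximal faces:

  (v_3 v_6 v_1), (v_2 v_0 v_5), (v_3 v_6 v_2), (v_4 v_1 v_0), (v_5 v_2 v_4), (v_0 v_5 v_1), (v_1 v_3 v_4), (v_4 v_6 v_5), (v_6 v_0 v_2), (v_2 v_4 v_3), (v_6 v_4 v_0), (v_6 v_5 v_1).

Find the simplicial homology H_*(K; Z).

H_0 ≅ Z,  H_1 ≅ Z_2,  H_2 = 0.

K has 7 vertices, 18 edges, 12 triangles.
rank ∂_0 = 0, rank ∂_1 = 6 ⇒ b_0 = 7 − 0 − 6 = 1; all invariant factors of ∂_1 are 1 so no torsion. So H_0 ≅ Z.
rank ∂_1 = 6, rank ∂_2 = 12 ⇒ b_1 = 18 − 6 − 12 = 0; ∂_2 has invariant factor(s) [2] giving torsion. So H_1 ≅ Z_2.
rank ∂_2 = 12, rank ∂_3 = 0 ⇒ b_2 = 12 − 12 − 0 = 0. So H_2 ≅ 0.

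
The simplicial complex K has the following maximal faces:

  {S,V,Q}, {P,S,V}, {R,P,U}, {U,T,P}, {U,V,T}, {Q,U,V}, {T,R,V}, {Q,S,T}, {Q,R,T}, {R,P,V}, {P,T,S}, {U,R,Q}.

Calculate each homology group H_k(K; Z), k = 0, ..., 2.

H_0 = Z,  H_1 = Z/2,  H_2 = 0.

Order the vertices as P < Q < R < S < T < U < V. Listing each simplex with vertices in this order, K has dimension 2 with simplices:

  0-simplices (7): P, Q, R, S, T, U, V
  1-simplices (18): PR, PS, PT, PU, PV, QR, QS, QT, QU, QV, RT, RU, RV, ST, SV, TU, TV, UV
  2-simplices (12): PRU, PRV, PST, PSV, PTU, QRT, QRU, QST, QSV, QUV, RTV, TUV

giving chain groups C_0 ≅ Z^7, C_1 ≅ Z^18, C_2 ≅ Z^12.

∂_1: C_1 → C_0 sends each edge [p,q] (with p < q) to q − p. For instance
  ∂SV = V − S.
The resulting 7×18 matrix has rank 6, and its Smith normal form has invariant factors (1,1,1,1,1,1).

∂_2: C_2 → C_1 sends each 2-simplex [p,q,r] to [q,r] − [p,r] + [p,q]. For instance
  ∂QRU = RU − QU + QR,
  ∂PSV = SV − PV + PS.
This gives a 18×12 integer matrix of rank 12; reducing to Smith normal form yields diagonal entries (1,1,1,1,1,1,1,1,1,1,1,2).

From H_k ≅ ker(∂_k) / im(∂_{k+1}) we obtain:

  H_0: rank C_0 − rank ∂_1 = 7 − 6 = 1, and the invariant factors of ∂_1 are all 1, so H_0 = Z.
  H_1: rank ker ∂_1 − rank ∂_2 = (18 − 6) − 12 = 0, and ∂_2 has invariant factor 2 > 1, so H_1 = Z/2.
  H_2: rank ker ∂_2 − rank ∂_3 = (12 − 12) − 0 = 0, and there is no ∂_3, so H_2 = 0.

As a check, the Euler characteristic is 7 − 18 + 12 = 1, which agrees with 1 − 0 + 0 = 1.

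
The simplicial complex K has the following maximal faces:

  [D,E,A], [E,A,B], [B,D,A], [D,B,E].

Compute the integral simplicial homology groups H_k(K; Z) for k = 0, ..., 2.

Take the total order A < B < D < E on the vertex set. Then K (dimension 2) consists of the simplices:

  0-simplices (4): A, B, D, E
  1-simplices (6): AB, AD, AE, BD, BE, DE
  2-simplices (4): ABD, ABE, ADE, BDE

giving chain groups C_0 ≅ Z^4, C_1 ≅ Z^6, C_2 ≅ Z^4.

The boundary map ∂_1: C_1 → C_0 is given by ∂[p,q] = [q] − [p].
The 4×6 boundary matrix has rank 3 and Smith normal form diag(1,1,1).

The boundary map ∂_2: C_2 → C_1 sends each 2-simplex [p,q,r] to [q,r] − [p,r] + [p,q]. For instance
  ∂ABD = BD − AD + AB,
  ∂BDE = DE − BE + BD.
This gives a 6×4 integer matrix of rank 3; reducing to Smith normal form yields diagonal entries (1,1,1).

Now H_k = ker ∂_k / im ∂_{k+1}, so:

  H_0: rank C_0 − rank ∂_1 = 4 − 3 = 1, and the invariant factors of ∂_1 are all 1, so H_0 = Z.
  H_1: rank ker ∂_1 − rank ∂_2 = (6 − 3) − 3 = 0, and the invariant factors of ∂_2 are all 1, so H_1 = 0.
  H_2: rank ker ∂_2 − rank ∂_3 = (4 − 3) − 0 = 1, and there is no ∂_3, so H_2 = Z.

As a check, the Euler characteristic is 4 − 6 + 4 = 2, which agrees with 1 − 0 + 1 = 2.

H_0 = Z,  H_1 = 0,  H_2 = Z.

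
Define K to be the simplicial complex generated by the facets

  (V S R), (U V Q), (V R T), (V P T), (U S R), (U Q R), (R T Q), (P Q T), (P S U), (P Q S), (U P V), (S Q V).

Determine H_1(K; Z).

K has 7 vertices, 18 edges, 12 triangles.
rank ∂_1 = 6, rank ∂_2 = 12 ⇒ b_1 = 18 − 6 − 12 = 0; ∂_2 has invariant factor(s) [2] giving torsion. So H_1 = Z/2.

H_1 ≅ Z/2.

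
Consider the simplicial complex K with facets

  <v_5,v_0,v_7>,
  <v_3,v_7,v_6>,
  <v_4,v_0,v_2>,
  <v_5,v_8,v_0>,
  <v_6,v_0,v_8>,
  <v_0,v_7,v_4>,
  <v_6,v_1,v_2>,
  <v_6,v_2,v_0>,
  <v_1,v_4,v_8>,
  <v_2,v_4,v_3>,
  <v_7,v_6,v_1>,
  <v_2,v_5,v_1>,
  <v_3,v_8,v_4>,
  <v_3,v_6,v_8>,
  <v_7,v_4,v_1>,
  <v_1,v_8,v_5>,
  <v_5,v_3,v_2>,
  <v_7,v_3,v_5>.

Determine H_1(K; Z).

We work with the vertex ordering v_0 < v_1 < v_2 < v_3 < v_4 < v_5 < v_6 < v_7 < v_8. The simplices of K, each written with vertices in increasing order, are:

  0-simplices (9): [v_0], [v_1], [v_2], [v_3], [v_4], [v_5], [v_6], [v_7], [v_8]
  1-simplices (27): (27 of them)
  2-simplices (18): (18 of them)

giving chain groups C_0 ≅ Z^9, C_1 ≅ Z^27, C_2 ≅ Z^18.

∂_1: C_1 → C_0 is given by ∂[p,q] = [q] − [p]. For instance
  ∂[v_0,v_5] = [v_5] − [v_0].
This gives a 9×27 integer matrix of rank 8; reducing to Smith normal form yields diagonal entries (1,1,1,1,1,1,1,1).

The boundary map ∂_2: C_2 → C_1 sends each 2-simplex [p,q,r] to [q,r] − [p,r] + [p,q]. For instance
  ∂[v_1,v_2,v_5] = [v_2,v_5] − [v_1,v_5] + [v_1,v_2],
  ∂[v_2,v_3,v_4] = [v_3,v_4] − [v_2,v_4] + [v_2,v_3].
As a 27×18 matrix over Z this has rank 17, with invariant factors (1,1,1,1,1,1,1,1,1,1,1,1,1,1,1,1,1).

Computing H_k = (kernel of ∂_k) / (image of ∂_{k+1}):

  H_1: rank ker ∂_1 − rank ∂_2 = (27 − 8) − 17 = 2, and the invariant factors of ∂_2 are all 1, so H_1 = Z^2.

H_1 ≅ Z^2.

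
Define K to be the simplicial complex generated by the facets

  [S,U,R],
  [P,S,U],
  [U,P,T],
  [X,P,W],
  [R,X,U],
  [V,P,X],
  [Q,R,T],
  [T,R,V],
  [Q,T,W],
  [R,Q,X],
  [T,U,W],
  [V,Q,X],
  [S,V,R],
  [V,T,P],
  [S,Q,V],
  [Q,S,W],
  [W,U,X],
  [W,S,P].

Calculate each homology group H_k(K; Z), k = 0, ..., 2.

K has 9 vertices, 27 edges, 18 triangles.
rank ∂_0 = 0, rank ∂_1 = 8 ⇒ b_0 = 9 − 0 − 8 = 1; all invariant factors of ∂_1 are 1 so no torsion. So H_0 = Z.
rank ∂_1 = 8, rank ∂_2 = 18 ⇒ b_1 = 27 − 8 − 18 = 1; ∂_2 has invariant factor(s) [2] giving torsion. So H_1 = Z ⊕ Z_2.
rank ∂_2 = 18, rank ∂_3 = 0 ⇒ b_2 = 18 − 18 − 0 = 0. So H_2 = 0.

H_0 = Z,  H_1 = Z ⊕ Z_2,  H_2 = 0.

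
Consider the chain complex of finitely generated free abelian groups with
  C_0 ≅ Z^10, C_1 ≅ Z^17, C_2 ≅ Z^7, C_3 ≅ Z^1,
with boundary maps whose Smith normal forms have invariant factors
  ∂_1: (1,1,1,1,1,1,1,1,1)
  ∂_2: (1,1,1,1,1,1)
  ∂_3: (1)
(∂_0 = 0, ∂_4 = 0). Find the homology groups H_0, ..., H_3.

H_0: b_0 = 10 − 0 − 9 = 1; torsion from ∂_1 factors > 1: none. So H_0 = Z.
H_1: b_1 = 17 − 9 − 6 = 2; torsion from ∂_2 factors > 1: none. So H_1 = Z^2.
H_2: b_2 = 7 − 6 − 1 = 0; torsion from ∂_3 factors > 1: none. So H_2 = 0.
H_3: b_3 = 1 − 1 − 0 = 0; torsion from ∂_4 factors > 1: none. So H_3 = 0.

H_0 = Z,  H_1 = Z^2,  H_2 = 0,  H_3 = 0.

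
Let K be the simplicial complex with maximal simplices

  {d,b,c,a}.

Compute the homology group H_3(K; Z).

H_3 = 0.

Order the vertices as a < b < c < d. Listing each simplex with vertices in this order, K has dimension 3 with simplices:

  0-simplices (4): a, b, c, d
  1-simplices (6): ab, ac, ad, bc, bd, cd
  2-simplices (4): abc, abd, acd, bcd
  3-simplices (1): abcd

so the chain groups are C_0 ≅ Z^4, C_1 ≅ Z^6, C_2 ≅ Z^4, C_3 ≅ Z^1.

The boundary map ∂_1: C_1 → C_0 sends each edge [p,q] (with p < q) to q − p. For instance
  ∂bc = c − b.
The resulting 4×6 matrix has rank 3, and its Smith normal form has invariant factors (1,1,1).

Boundary ∂_2: C_2 → C_1 maps a triangle to the signed sum of its edges. For instance
  ∂abd = bd − ad + ab,
  ∂acd = cd − ad + ac.
The 6×4 boundary matrix has rank 3 and Smith normal form diag(1,1,1).

Boundary ∂_3: C_3 → C_2 sends each 3-simplex σ to the alternating sum Σ_i (−1)^i (σ with its i-th vertex removed). For instance
  ∂abcd = bcd − acd + abd − abc.
The resulting 4×1 matrix has rank 1, and its Smith normal form has invariant factors (1).

Reading off H_k = ker ∂_k / im ∂_{k+1}:

  H_3: rank ker ∂_3 − rank ∂_4 = (1 − 1) − 0 = 0, and there is no ∂_4, so H_3 ≅ 0.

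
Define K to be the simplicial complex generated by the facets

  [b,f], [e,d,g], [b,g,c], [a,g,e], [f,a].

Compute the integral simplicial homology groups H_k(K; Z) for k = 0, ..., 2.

H_0 ≅ Z,  H_1 ≅ Z,  H_2 = 0.

Take the total order a < b < c < d < e < f < g on the vertex set. Then K (dimension 2) consists of the simplices:

  0-simplices (7): a, b, c, d, e, f, g
  1-simplices (10): ae, af, ag, bc, bf, bg, cg, de, dg, eg
  2-simplices (3): aeg, bcg, deg

so the chain groups are C_0 ≅ Z^7, C_1 ≅ Z^10, C_2 ≅ Z^3.

Boundary ∂_1: C_1 → C_0 maps an edge to its endpoints' difference, ∂[p,q] = q − p. For instance
  ∂bf = f − b.
The 7×10 boundary matrix has rank 6 and Smith normal form diag(1,1,1,1,1,1).

∂_2: C_2 → C_1 maps a triangle to the signed sum of its edges. For instance
  ∂bcg = cg − bg + bc,
  ∂deg = eg − dg + de.
The resulting 10×3 matrix has rank 3, and its Smith normal form has invariant factors (1,1,1).

Now H_k = ker ∂_k / im ∂_{k+1}, so:

  H_0: rank C_0 − rank ∂_1 = 7 − 6 = 1, and the invariant factors of ∂_1 are all 1, so H_0 = Z.
  H_1: rank ker ∂_1 − rank ∂_2 = (10 − 6) − 3 = 1, and the invariant factors of ∂_2 are all 1, so H_1 = Z.
  H_2: rank ker ∂_2 − rank ∂_3 = (3 − 3) − 0 = 0, and there is no ∂_3, so H_2 = 0.

As a check, the Euler characteristic is 7 − 10 + 3 = 0, which agrees with 1 − 1 + 0 = 0.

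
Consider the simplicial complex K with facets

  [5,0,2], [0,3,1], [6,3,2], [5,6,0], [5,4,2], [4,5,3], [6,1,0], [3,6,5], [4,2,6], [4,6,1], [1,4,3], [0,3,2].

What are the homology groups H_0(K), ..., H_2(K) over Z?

Fix the vertex order 0 < 1 < 2 < 3 < 4 < 5 < 6 and write every simplex with vertices in increasing order. Then dim K = 2 and the simplices of K are:

  0-simplices (7): [0], [1], [2], [3], [4], [5], [6]
  1-simplices (18): [0,1], [0,2], [0,3], [0,5], [0,6], [1,3], [1,4], [1,6], [2,3], [2,4], [2,5], [2,6], [3,4], [3,5], [3,6], [4,5], [4,6], [5,6]
  2-simplices (12): [0,1,3], [0,1,6], [0,2,3], [0,2,5], [0,5,6], [1,3,4], [1,4,6], [2,3,6], [2,4,5], [2,4,6], [3,4,5], [3,5,6]

giving chain groups C_0 ≅ Z^7, C_1 ≅ Z^18, C_2 ≅ Z^12.

The boundary map ∂_1: C_1 → C_0 sends each edge [p,q] (with p < q) to q − p. For instance
  ∂[3,4] = [4] − [3].
The resulting 7×18 matrix has rank 6, and its Smith normal form has invariant factors (1,1,1,1,1,1).

Boundary ∂_2: C_2 → C_1 acts by ∂[p,q,r] = [q,r] − [p,r] + [p,q]. For instance
  ∂[2,4,6] = [4,6] − [2,6] + [2,4],
  ∂[3,4,5] = [4,5] − [3,5] + [3,4].
This gives a 18×12 integer matrix of rank 12; reducing to Smith normal form yields diagonal entries (1,1,1,1,1,1,1,1,1,1,1,2).

Reading off H_k = ker ∂_k / im ∂_{k+1}:

  H_0: rank C_0 − rank ∂_1 = 7 − 6 = 1, and the invariant factors of ∂_1 are all 1, so H_0 = Z.
  H_1: rank ker ∂_1 − rank ∂_2 = (18 − 6) − 12 = 0, and ∂_2 has invariant factor 2 > 1, so H_1 = Z/2.
  H_2: rank ker ∂_2 − rank ∂_3 = (12 − 12) − 0 = 0, and there is no ∂_3, so H_2 = 0.

H_0 = Z,  H_1 = Z/2,  H_2 = 0.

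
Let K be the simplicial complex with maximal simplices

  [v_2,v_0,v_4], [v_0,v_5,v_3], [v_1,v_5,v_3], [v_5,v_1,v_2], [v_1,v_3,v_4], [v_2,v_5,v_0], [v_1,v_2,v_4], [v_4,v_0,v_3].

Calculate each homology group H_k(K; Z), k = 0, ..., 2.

H_0 ≅ Z,  H_1 = 0,  H_2 ≅ Z.

Take the total order v_0 < v_1 < v_2 < v_3 < v_4 < v_5 on the vertex set. Then K (dimension 2) consists of the simplices:

  0-simplices (6): [v_0], [v_1], [v_2], [v_3], [v_4], [v_5]
  1-simplices (12): [v_0,v_2], [v_0,v_3], [v_0,v_4], [v_0,v_5], [v_1,v_2], [v_1,v_3], [v_1,v_4], [v_1,v_5], [v_2,v_4], [v_2,v_5], [v_3,v_4], [v_3,v_5]
  2-simplices (8): [v_0,v_2,v_4], [v_0,v_2,v_5], [v_0,v_3,v_4], [v_0,v_3,v_5], [v_1,v_2,v_4], [v_1,v_2,v_5], [v_1,v_3,v_4], [v_1,v_3,v_5]

Hence C_0 ≅ Z^6, C_1 ≅ Z^12, C_2 ≅ Z^8.

The boundary map ∂_1: C_1 → C_0 is given by ∂[p,q] = [q] − [p]. For instance
  ∂[v_1,v_3] = [v_3] − [v_1].
As a 6×12 matrix over Z this has rank 5, with invariant factors (1,1,1,1,1).

Boundary ∂_2: C_2 → C_1 maps a triangle to the signed sum of its edges. For instance
  ∂[v_1,v_2,v_4] = [v_2,v_4] − [v_1,v_4] + [v_1,v_2],
  ∂[v_1,v_3,v_5] = [v_3,v_5] − [v_1,v_5] + [v_1,v_3].
As a 12×8 matrix over Z this has rank 7, with invariant factors (1,1,1,1,1,1,1).

Now H_k = ker ∂_k / im ∂_{k+1}, so:

  H_0: rank C_0 − rank ∂_1 = 6 − 5 = 1, and the invariant factors of ∂_1 are all 1, so H_0 = Z.
  H_1: rank ker ∂_1 − rank ∂_2 = (12 − 5) − 7 = 0, and the invariant factors of ∂_2 are all 1, so H_1 = 0.
  H_2: rank ker ∂_2 − rank ∂_3 = (8 − 7) − 0 = 1, and there is no ∂_3, so H_2 = Z.

As a check, the Euler characteristic is 6 − 12 + 8 = 2, which agrees with 1 − 0 + 1 = 2.
(K is a triangulation of the 2-sphere S^2.)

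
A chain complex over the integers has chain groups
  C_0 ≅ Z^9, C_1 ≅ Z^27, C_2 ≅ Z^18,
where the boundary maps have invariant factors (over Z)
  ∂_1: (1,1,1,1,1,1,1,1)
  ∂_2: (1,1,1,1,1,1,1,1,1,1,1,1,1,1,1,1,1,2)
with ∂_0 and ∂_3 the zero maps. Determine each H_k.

H_0 ≅ Z,  H_1 ≅ Z ⊕ Z/2,  H_2 = 0.

H_0: b_0 = 9 − 0 − 8 = 1; torsion from ∂_1 factors > 1: none. So H_0 ≅ Z.
H_1: b_1 = 27 − 8 − 18 = 1; torsion from ∂_2 factors > 1: [2]. So H_1 ≅ Z ⊕ Z/2.
H_2: b_2 = 18 − 18 − 0 = 0; torsion from ∂_3 factors > 1: none. So H_2 ≅ 0.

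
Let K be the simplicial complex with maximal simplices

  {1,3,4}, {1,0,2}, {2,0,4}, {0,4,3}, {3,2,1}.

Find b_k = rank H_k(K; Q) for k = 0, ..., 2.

b_0 = 1, b_1 = 1, b_2 = 0.

Fix the vertex order 0 < 1 < 2 < 3 < 4 and write every simplex with vertices in increasing order. Then dim K = 2 and the simplices of K are:

  0-simplices (5): [0], [1], [2], [3], [4]
  1-simplices (10): [0,1], [0,2], [0,3], [0,4], [1,2], [1,3], [1,4], [2,3], [2,4], [3,4]
  2-simplices (5): [0,1,2], [0,2,4], [0,3,4], [1,2,3], [1,3,4]

giving chain groups C_0 ≅ Z^5, C_1 ≅ Z^10, C_2 ≅ Z^5.

Boundary ∂_1: C_1 → C_0 maps an edge to its endpoints' difference, ∂[p,q] = q − p. For instance
  ∂[0,3] = [3] − [0].
The resulting 5×10 matrix has rank 4, and its Smith normal form has invariant factors (1,1,1,1).

∂_2: C_2 → C_1 acts by ∂[p,q,r] = [q,r] − [p,r] + [p,q]. For instance
  ∂[0,2,4] = [2,4] − [0,4] + [0,2],
  ∂[0,1,2] = [1,2] − [0,2] + [0,1].
The 10×5 boundary matrix has rank 5 and Smith normal form diag(1,1,1,1,1).

Now H_k = ker ∂_k / im ∂_{k+1}, so:

  H_0: rank C_0 − rank ∂_1 = 5 − 4 = 1, and the invariant factors of ∂_1 are all 1, so H_0 = Z.
  H_1: rank ker ∂_1 − rank ∂_2 = (10 − 4) − 5 = 1, and the invariant factors of ∂_2 are all 1, so H_1 = Z.
  H_2: rank ker ∂_2 − rank ∂_3 = (5 − 5) − 0 = 0, and there is no ∂_3, so H_2 = 0.

(K is a triangulation of the Möbius band.)

Hence the Betti numbers are b_0 = 1, b_1 = 1, b_2 = 0.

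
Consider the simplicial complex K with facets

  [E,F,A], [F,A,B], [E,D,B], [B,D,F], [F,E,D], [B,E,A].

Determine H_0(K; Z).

H_0 = Z.

We work with the vertex ordering A < B < D < E < F. The simplices of K, each written with vertices in increasing order, are:

  0-simplices (5): A, B, D, E, F
  1-simplices (9): AB, AE, AF, BD, BE, BF, DE, DF, EF
  2-simplices (6): ABE, ABF, AEF, BDE, BDF, DEF

Hence C_0 ≅ Z^5, C_1 ≅ Z^9, C_2 ≅ Z^6.

The boundary map ∂_1: C_1 → C_0 is given by ∂[p,q] = [q] − [p].
The 5×9 boundary matrix has rank 4 and Smith normal form diag(1,1,1,1).

Boundary ∂_2: C_2 → C_1 acts by ∂[p,q,r] = [q,r] − [p,r] + [p,q]. For instance
  ∂DEF = EF − DF + DE,
  ∂ABE = BE − AE + AB.
As a 9×6 matrix over Z this has rank 5, with invariant factors (1,1,1,1,1).

Computing H_k = (kernel of ∂_k) / (image of ∂_{k+1}):

  H_0: rank C_0 − rank ∂_1 = 5 − 4 = 1, and the invariant factors of ∂_1 are all 1, so H_0 = Z.

(K is a triangulation of the 2-sphere S^2.)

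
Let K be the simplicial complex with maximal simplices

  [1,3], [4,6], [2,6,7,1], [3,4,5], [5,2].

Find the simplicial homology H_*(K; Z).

We work with the vertex ordering 1 < 2 < 3 < 4 < 5 < 6 < 7. The simplices of K, each written with vertices in increasing order, are:

  0-simplices (7): [1], [2], [3], [4], [5], [6], [7]
  1-simplices (12): [1,2], [1,3], [1,6], [1,7], [2,5], [2,6], [2,7], [3,4], [3,5], [4,5], [4,6], [6,7]
  2-simplices (5): [1,2,6], [1,2,7], [1,6,7], [2,6,7], [3,4,5]
  3-simplices (1): [1,2,6,7]

Hence C_0 ≅ Z^7, C_1 ≅ Z^12, C_2 ≅ Z^5, C_3 ≅ Z^1.

The boundary map ∂_1: C_1 → C_0 is given by ∂[p,q] = [q] − [p]. For instance
  ∂[4,5] = [5] − [4].
The 7×12 boundary matrix has rank 6 and Smith normal form diag(1,1,1,1,1,1).

The boundary map ∂_2: C_2 → C_1 maps a triangle to the signed sum of its edges. For instance
  ∂[3,4,5] = [4,5] − [3,5] + [3,4],
  ∂[1,2,6] = [2,6] − [1,6] + [1,2].
This gives a 12×5 integer matrix of rank 4; reducing to Smith normal form yields diagonal entries (1,1,1,1).

The boundary map ∂_3: C_3 → C_2 sends each 3-simplex σ to the alternating sum Σ_i (−1)^i (σ with its i-th vertex removed). For instance
  ∂[1,2,6,7] = [2,6,7] − [1,6,7] + [1,2,7] − [1,2,6].
As a 5×1 matrix over Z this has rank 1, with invariant factors (1).

Now H_k = ker ∂_k / im ∂_{k+1}, so:

  H_0: rank C_0 − rank ∂_1 = 7 − 6 = 1, and the invariant factors of ∂_1 are all 1, so H_0 = Z.
  H_1: rank ker ∂_1 − rank ∂_2 = (12 − 6) − 4 = 2, and the invariant factors of ∂_2 are all 1, so H_1 = Z^2.
  H_2: rank ker ∂_2 − rank ∂_3 = (5 − 4) − 1 = 0, and the invariant factors of ∂_3 are all 1, so H_2 = 0.
  H_3: rank ker ∂_3 − rank ∂_4 = (1 − 1) − 0 = 0, and there is no ∂_4, so H_3 = 0.

H_0 ≅ Z,  H_1 ≅ Z^2,  H_2 = 0,  H_3 = 0.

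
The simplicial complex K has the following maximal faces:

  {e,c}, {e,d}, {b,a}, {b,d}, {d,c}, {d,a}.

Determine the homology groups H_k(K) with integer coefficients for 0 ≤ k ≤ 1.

H_0 ≅ Z,  H_1 ≅ Z^2.

We work with the vertex ordering a < b < c < d < e. The simplices of K, each written with vertices in increasing order, are:

  0-simplices (5): a, b, c, d, e
  1-simplices (6): ab, ad, bd, cd, ce, de

Hence C_0 ≅ Z^5, C_1 ≅ Z^6.

∂_1: C_1 → C_0 maps an edge to its endpoints' difference, ∂[p,q] = q − p. For instance
  ∂ce = e − c.
This gives a 5×6 integer matrix of rank 4; reducing to Smith normal form yields diagonal entries (1,1,1,1).

Computing H_k = (kernel of ∂_k) / (image of ∂_{k+1}):

  H_0: rank C_0 − rank ∂_1 = 5 − 4 = 1, and the invariant factors of ∂_1 are all 1, so H_0 ≅ Z.
  H_1: rank ker ∂_1 − rank ∂_2 = (6 − 4) − 0 = 2, and there is no ∂_2, so H_1 ≅ Z^2.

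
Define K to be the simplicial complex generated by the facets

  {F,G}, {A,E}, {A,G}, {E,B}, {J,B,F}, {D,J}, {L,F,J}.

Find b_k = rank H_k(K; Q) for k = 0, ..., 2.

b_0 = 1, b_1 = 1, b_2 = 0.

Order the vertices as A < B < D < E < F < G < J < L. Listing each simplex with vertices in this order, K has dimension 2 with simplices:

  0-simplices (8): A, B, D, E, F, G, J, L
  1-simplices (10): AE, AG, BE, BF, BJ, DJ, FG, FJ, FL, JL
  2-simplices (2): BFJ, FJL

so the chain groups are C_0 ≅ Z^8, C_1 ≅ Z^10, C_2 ≅ Z^2.

The boundary map ∂_1: C_1 → C_0 sends each edge [p,q] (with p < q) to q − p. For instance
  ∂JL = L − J.
The 8×10 boundary matrix has rank 7 and Smith normal form diag(1,1,1,1,1,1,1).

Boundary ∂_2: C_2 → C_1 maps a triangle to the signed sum of its edges. For instance
  ∂FJL = JL − FL + FJ,
  ∂BFJ = FJ − BJ + BF.
The resulting 10×2 matrix has rank 2, and its Smith normal form has invariant factors (1,1).

Computing H_k = (kernel of ∂_k) / (image of ∂_{k+1}):

  H_0: rank C_0 − rank ∂_1 = 8 − 7 = 1, and the invariant factors of ∂_1 are all 1, so H_0 ≅ Z.
  H_1: rank ker ∂_1 − rank ∂_2 = (10 − 7) − 2 = 1, and the invariant factors of ∂_2 are all 1, so H_1 ≅ Z.
  H_2: rank ker ∂_2 − rank ∂_3 = (2 − 2) − 0 = 0, and there is no ∂_3, so H_2 ≅ 0.

Hence the Betti numbers are b_0 = 1, b_1 = 1, b_2 = 0.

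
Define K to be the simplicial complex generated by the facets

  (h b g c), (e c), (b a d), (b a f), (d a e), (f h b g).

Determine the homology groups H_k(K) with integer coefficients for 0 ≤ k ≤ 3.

Order the vertices as a < b < c < d < e < f < g < h. Listing each simplex with vertices in this order, K has dimension 3 with simplices:

  0-simplices (8): a, b, c, d, e, f, g, h
  1-simplices (16): ab, ad, ae, af, bc, bd, bf, bg, bh, ce, cg, ch, de, fg, fh, gh
  2-simplices (10): abd, abf, ade, bcg, bch, bfg, bfh, bgh, cgh, fgh
  3-simplices (2): bcgh, bfgh

Hence C_0 ≅ Z^8, C_1 ≅ Z^16, C_2 ≅ Z^10, C_3 ≅ Z^2.

The boundary map ∂_1: C_1 → C_0 sends each edge [p,q] (with p < q) to q − p.
The 8×16 boundary matrix has rank 7 and Smith normal form diag(1,1,1,1,1,1,1).

∂_2: C_2 → C_1 sends each 2-simplex [p,q,r] to [q,r] − [p,r] + [p,q]. For instance
  ∂bfh = fh − bh + bf,
  ∂abd = bd − ad + ab.
The 16×10 boundary matrix has rank 8 and Smith normal form diag(1,1,1,1,1,1,1,1).

∂_3: C_3 → C_2 sends each 3-simplex σ to the alternating sum Σ_i (−1)^i (σ with its i-th vertex removed). For instance
  ∂bcgh = cgh − bgh + bch − bcg,
  ∂bfgh = fgh − bgh + bfh − bfg.
The 10×2 boundary matrix has rank 2 and Smith normal form diag(1,1).

Computing H_k = (kernel of ∂_k) / (image of ∂_{k+1}):

  H_0: rank C_0 − rank ∂_1 = 8 − 7 = 1, and the invariant factors of ∂_1 are all 1, so H_0 ≅ Z.
  H_1: rank ker ∂_1 − rank ∂_2 = (16 − 7) − 8 = 1, and the invariant factors of ∂_2 are all 1, so H_1 ≅ Z.
  H_2: rank ker ∂_2 − rank ∂_3 = (10 − 8) − 2 = 0, and the invariant factors of ∂_3 are all 1, so H_2 ≅ 0.
  H_3: rank ker ∂_3 − rank ∂_4 = (2 − 2) − 0 = 0, and there is no ∂_4, so H_3 ≅ 0.

H_0 ≅ Z,  H_1 ≅ Z,  H_2 = 0,  H_3 = 0.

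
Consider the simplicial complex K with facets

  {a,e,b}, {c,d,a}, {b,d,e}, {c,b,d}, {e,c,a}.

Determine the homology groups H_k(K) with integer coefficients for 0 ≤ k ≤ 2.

Take the total order a < b < c < d < e on the vertex set. Then K (dimension 2) consists of the simplices:

  0-simplices (5): a, b, c, d, e
  1-simplices (10): ab, ac, ad, ae, bc, bd, be, cd, ce, de
  2-simplices (5): abe, acd, ace, bcd, bde

Hence C_0 ≅ Z^5, C_1 ≅ Z^10, C_2 ≅ Z^5.

∂_1: C_1 → C_0 is given by ∂[p,q] = [q] − [p]. For instance
  ∂ae = e − a.
The 5×10 boundary matrix has rank 4 and Smith normal form diag(1,1,1,1).

The boundary map ∂_2: C_2 → C_1 sends each 2-simplex [p,q,r] to [q,r] − [p,r] + [p,q]. For instance
  ∂bcd = cd − bd + bc,
  ∂abe = be − ae + ab.
The 10×5 boundary matrix has rank 5 and Smith normal form diag(1,1,1,1,1).

From H_k ≅ ker(∂_k) / im(∂_{k+1}) we obtain:

  H_0: rank C_0 − rank ∂_1 = 5 − 4 = 1, and the invariant factors of ∂_1 are all 1, so H_0 = Z.
  H_1: rank ker ∂_1 − rank ∂_2 = (10 − 4) − 5 = 1, and the invariant factors of ∂_2 are all 1, so H_1 = Z.
  H_2: rank ker ∂_2 − rank ∂_3 = (5 − 5) − 0 = 0, and there is no ∂_3, so H_2 = 0.

(K is a triangulation of the Möbius band.)

H_0 = Z,  H_1 = Z,  H_2 = 0.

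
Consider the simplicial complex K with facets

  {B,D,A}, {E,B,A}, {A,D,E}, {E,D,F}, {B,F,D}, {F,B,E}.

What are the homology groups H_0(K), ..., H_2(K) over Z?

Take the total order A < B < D < E < F on the vertex set. Then K (dimension 2) consists of the simplices:

  0-simplices (5): A, B, D, E, F
  1-simplices (9): AB, AD, AE, BD, BE, BF, DE, DF, EF
  2-simplices (6): ABD, ABE, ADE, BDF, BEF, DEF

so the chain groups are C_0 ≅ Z^5, C_1 ≅ Z^9, C_2 ≅ Z^6.

Boundary ∂_1: C_1 → C_0 maps an edge to its endpoints' difference, ∂[p,q] = q − p. For instance
  ∂AB = B − A.
The resulting 5×9 matrix has rank 4, and its Smith normal form has invariant factors (1,1,1,1).

∂_2: C_2 → C_1 sends each 2-simplex [p,q,r] to [q,r] − [p,r] + [p,q]. For instance
  ∂ADE = DE − AE + AD,
  ∂ABD = BD − AD + AB.
The resulting 9×6 matrix has rank 5, and its Smith normal form has invariant factors (1,1,1,1,1).

Computing H_k = (kernel of ∂_k) / (image of ∂_{k+1}):

  H_0: rank C_0 − rank ∂_1 = 5 − 4 = 1, and the invariant factors of ∂_1 are all 1, so H_0 ≅ Z.
  H_1: rank ker ∂_1 − rank ∂_2 = (9 − 4) − 5 = 0, and the invariant factors of ∂_2 are all 1, so H_1 ≅ 0.
  H_2: rank ker ∂_2 − rank ∂_3 = (6 − 5) − 0 = 1, and there is no ∂_3, so H_2 ≅ Z.

H_0 ≅ Z,  H_1 = 0,  H_2 ≅ Z.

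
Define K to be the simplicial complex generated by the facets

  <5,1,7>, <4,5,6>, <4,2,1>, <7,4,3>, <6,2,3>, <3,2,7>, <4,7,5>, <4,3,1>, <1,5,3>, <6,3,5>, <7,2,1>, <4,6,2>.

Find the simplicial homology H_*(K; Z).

H_0 ≅ Z,  H_1 ≅ Z_2,  H_2 = 0.

We work with the vertex ordering 1 < 2 < 3 < 4 < 5 < 6 < 7. The simplices of K, each written with vertices in increasing order, are:

  0-simplices (7): [1], [2], [3], [4], [5], [6], [7]
  1-simplices (18): [1,2], [1,3], [1,4], [1,5], [1,7], [2,3], [2,4], [2,6], [2,7], [3,4], [3,5], [3,6], [3,7], [4,5], [4,6], [4,7], [5,6], [5,7]
  2-simplices (12): [1,2,4], [1,2,7], [1,3,4], [1,3,5], [1,5,7], [2,3,6], [2,3,7], [2,4,6], [3,4,7], [3,5,6], [4,5,6], [4,5,7]

Hence C_0 ≅ Z^7, C_1 ≅ Z^18, C_2 ≅ Z^12.

The boundary map ∂_1: C_1 → C_0 is given by ∂[p,q] = [q] − [p].
The resulting 7×18 matrix has rank 6, and its Smith normal form has invariant factors (1,1,1,1,1,1).

The boundary map ∂_2: C_2 → C_1 sends each 2-simplex [p,q,r] to [q,r] − [p,r] + [p,q]. For instance
  ∂[4,5,6] = [5,6] − [4,6] + [4,5],
  ∂[3,5,6] = [5,6] − [3,6] + [3,5].
The resulting 18×12 matrix has rank 12, and its Smith normal form has invariant factors (1,1,1,1,1,1,1,1,1,1,1,2).

From H_k ≅ ker(∂_k) / im(∂_{k+1}) we obtain:

  H_0: rank C_0 − rank ∂_1 = 7 − 6 = 1, and the invariant factors of ∂_1 are all 1, so H_0 = Z.
  H_1: rank ker ∂_1 − rank ∂_2 = (18 − 6) − 12 = 0, and ∂_2 has invariant factor 2 > 1, so H_1 = Z_2.
  H_2: rank ker ∂_2 − rank ∂_3 = (12 − 12) − 0 = 0, and there is no ∂_3, so H_2 = 0.

(K is a triangulation of the real projective plane RP^2.)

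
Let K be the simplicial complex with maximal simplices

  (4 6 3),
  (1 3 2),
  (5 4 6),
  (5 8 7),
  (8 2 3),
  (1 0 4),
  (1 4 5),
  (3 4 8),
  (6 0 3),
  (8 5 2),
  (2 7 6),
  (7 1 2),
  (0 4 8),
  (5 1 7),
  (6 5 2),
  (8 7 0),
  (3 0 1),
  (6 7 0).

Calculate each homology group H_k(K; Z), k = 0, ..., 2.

We work with the vertex ordering 0 < 1 < 2 < 3 < 4 < 5 < 6 < 7 < 8. The simplices of K, each written with vertices in increasing order, are:

  0-simplices (9): [0], [1], [2], [3], [4], [5], [6], [7], [8]
  1-simplices (27): (27 of them)
  2-simplices (18): [0,1,3], [0,1,4], [0,3,6], [0,4,8], [0,6,7], [0,7,8], [1,2,3], [1,2,7], [1,4,5], [1,5,7], [2,3,8], [2,5,6], [2,5,8], [2,6,7], [3,4,6], [3,4,8], [4,5,6], [5,7,8]

Hence C_0 ≅ Z^9, C_1 ≅ Z^27, C_2 ≅ Z^18.

The boundary map ∂_1: C_1 → C_0 maps an edge to its endpoints' difference, ∂[p,q] = q − p. For instance
  ∂[0,1] = [1] − [0].
The 9×27 boundary matrix has rank 8 and Smith normal form diag(1,1,1,1,1,1,1,1).

Boundary ∂_2: C_2 → C_1 sends each 2-simplex [p,q,r] to [q,r] − [p,r] + [p,q]. For instance
  ∂[5,7,8] = [7,8] − [5,8] + [5,7],
  ∂[1,4,5] = [4,5] − [1,5] + [1,4].
As a 27×18 matrix over Z this has rank 18, with invariant factors (1,1,1,1,1,1,1,1,1,1,1,1,1,1,1,1,1,2).

Reading off H_k = ker ∂_k / im ∂_{k+1}:

  H_0: rank C_0 − rank ∂_1 = 9 − 8 = 1, and the invariant factors of ∂_1 are all 1, so H_0 ≅ Z.
  H_1: rank ker ∂_1 − rank ∂_2 = (27 − 8) − 18 = 1, and ∂_2 has invariant factor 2 > 1, so H_1 ≅ Z ⊕ Z_2.
  H_2: rank ker ∂_2 − rank ∂_3 = (18 − 18) − 0 = 0, and there is no ∂_3, so H_2 ≅ 0.

H_0 = Z,  H_1 = Z ⊕ Z_2,  H_2 = 0.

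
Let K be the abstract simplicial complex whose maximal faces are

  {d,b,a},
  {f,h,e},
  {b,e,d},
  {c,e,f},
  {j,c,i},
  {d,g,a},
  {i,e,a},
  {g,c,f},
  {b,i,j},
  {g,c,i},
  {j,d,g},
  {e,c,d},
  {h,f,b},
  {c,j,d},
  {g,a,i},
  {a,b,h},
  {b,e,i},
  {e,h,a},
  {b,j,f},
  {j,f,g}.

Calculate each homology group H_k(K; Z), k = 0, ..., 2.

H_0 = Z,  H_1 = Z ⊕ Z_2,  H_2 = 0.

K has 10 vertices, 30 edges, 20 triangles.
rank ∂_0 = 0, rank ∂_1 = 9 ⇒ b_0 = 10 − 0 − 9 = 1; all invariant factors of ∂_1 are 1 so no torsion. So H_0 = Z.
rank ∂_1 = 9, rank ∂_2 = 20 ⇒ b_1 = 30 − 9 − 20 = 1; ∂_2 has invariant factor(s) [2] giving torsion. So H_1 = Z ⊕ Z_2.
rank ∂_2 = 20, rank ∂_3 = 0 ⇒ b_2 = 20 − 20 − 0 = 0. So H_2 = 0.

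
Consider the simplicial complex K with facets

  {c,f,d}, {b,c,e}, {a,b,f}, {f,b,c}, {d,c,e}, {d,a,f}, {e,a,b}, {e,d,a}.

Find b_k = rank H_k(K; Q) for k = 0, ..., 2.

b_0 = 1, b_1 = 0, b_2 = 1.

Take the total order a < b < c < d < e < f on the vertex set. Then K (dimension 2) consists of the simplices:

  0-simplices (6): a, b, c, d, e, f
  1-simplices (12): ab, ad, ae, af, bc, be, bf, cd, ce, cf, de, df
  2-simplices (8): abe, abf, ade, adf, bce, bcf, cde, cdf

so the chain groups are C_0 ≅ Z^6, C_1 ≅ Z^12, C_2 ≅ Z^8.

The boundary map ∂_1: C_1 → C_0 sends each edge [p,q] (with p < q) to q − p.
As a 6×12 matrix over Z this has rank 5, with invariant factors (1,1,1,1,1).

The boundary map ∂_2: C_2 → C_1 acts by ∂[p,q,r] = [q,r] − [p,r] + [p,q]. For instance
  ∂abf = bf − af + ab,
  ∂bce = ce − be + bc.
The 12×8 boundary matrix has rank 7 and Smith normal form diag(1,1,1,1,1,1,1).

From H_k ≅ ker(∂_k) / im(∂_{k+1}) we obtain:

  H_0: rank C_0 − rank ∂_1 = 6 − 5 = 1, and the invariant factors of ∂_1 are all 1, so H_0 ≅ Z.
  H_1: rank ker ∂_1 − rank ∂_2 = (12 − 5) − 7 = 0, and the invariant factors of ∂_2 are all 1, so H_1 ≅ 0.
  H_2: rank ker ∂_2 − rank ∂_3 = (8 − 7) − 0 = 1, and there is no ∂_3, so H_2 ≅ Z.

Hence the Betti numbers are b_0 = 1, b_1 = 0, b_2 = 1.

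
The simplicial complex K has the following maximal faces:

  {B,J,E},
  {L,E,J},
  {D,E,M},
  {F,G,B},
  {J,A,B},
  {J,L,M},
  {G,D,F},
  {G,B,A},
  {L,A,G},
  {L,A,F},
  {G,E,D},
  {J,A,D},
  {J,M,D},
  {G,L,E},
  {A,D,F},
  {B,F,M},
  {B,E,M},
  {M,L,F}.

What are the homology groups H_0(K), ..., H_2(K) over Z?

H_0 ≅ Z,  H_1 ≅ Z ⊕ Z/2Z,  H_2 = 0.

Fix the vertex order A < B < D < E < F < G < J < L < M and write every simplex with vertices in increasing order. Then dim K = 2 and the simplices of K are:

  0-simplices (9): A, B, D, E, F, G, J, L, M
  1-simplices (27): AB, AD, AF, AG, AJ, AL, BE, BF, BG, BJ, BM, DE, DF, DG, DJ, DM, EG, EJ, EL, EM, FG, FL, FM, GL, JL, JM, LM
  2-simplices (18): ABG, ABJ, ADF, ADJ, AFL, AGL, BEJ, BEM, BFG, BFM, DEG, DEM, DFG, DJM, EGL, EJL, FLM, JLM

so the chain groups are C_0 ≅ Z^9, C_1 ≅ Z^27, C_2 ≅ Z^18.

Boundary ∂_1: C_1 → C_0 is given by ∂[p,q] = [q] − [p]. For instance
  ∂EL = L − E.
This gives a 9×27 integer matrix of rank 8; reducing to Smith normal form yields diagonal entries (1,1,1,1,1,1,1,1).

The boundary map ∂_2: C_2 → C_1 maps a triangle to the signed sum of its edges. For instance
  ∂ABJ = BJ − AJ + AB,
  ∂DEG = EG − DG + DE.
As a 27×18 matrix over Z this has rank 18, with invariant factors (1,1,1,1,1,1,1,1,1,1,1,1,1,1,1,1,1,2).

Reading off H_k = ker ∂_k / im ∂_{k+1}:

  H_0: rank C_0 − rank ∂_1 = 9 − 8 = 1, and the invariant factors of ∂_1 are all 1, so H_0 ≅ Z.
  H_1: rank ker ∂_1 − rank ∂_2 = (27 − 8) − 18 = 1, and ∂_2 has invariant factor 2 > 1, so H_1 ≅ Z ⊕ Z/2Z.
  H_2: rank ker ∂_2 − rank ∂_3 = (18 − 18) − 0 = 0, and there is no ∂_3, so H_2 ≅ 0.

As a check, the Euler characteristic is 9 − 27 + 18 = 0, which agrees with 1 − 1 + 0 = 0.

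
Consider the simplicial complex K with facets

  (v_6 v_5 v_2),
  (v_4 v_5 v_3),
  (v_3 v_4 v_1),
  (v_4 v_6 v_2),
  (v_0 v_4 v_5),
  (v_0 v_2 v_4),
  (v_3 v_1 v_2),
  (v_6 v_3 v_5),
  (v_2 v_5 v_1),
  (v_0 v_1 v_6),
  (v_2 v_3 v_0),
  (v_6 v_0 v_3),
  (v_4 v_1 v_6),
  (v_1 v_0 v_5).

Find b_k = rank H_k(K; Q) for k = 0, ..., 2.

K has 7 vertices, 21 edges, 14 triangles.
rank ∂_0 = 0, rank ∂_1 = 6 ⇒ b_0 = 7 − 0 − 6 = 1; all invariant factors of ∂_1 are 1 so no torsion. So H_0 ≅ Z.
rank ∂_1 = 6, rank ∂_2 = 13 ⇒ b_1 = 21 − 6 − 13 = 2; all invariant factors of ∂_2 are 1 so no torsion. So H_1 ≅ Z^2.
rank ∂_2 = 13, rank ∂_3 = 0 ⇒ b_2 = 14 − 13 − 0 = 1. So H_2 ≅ Z.

b_0 = 1, b_1 = 2, b_2 = 1.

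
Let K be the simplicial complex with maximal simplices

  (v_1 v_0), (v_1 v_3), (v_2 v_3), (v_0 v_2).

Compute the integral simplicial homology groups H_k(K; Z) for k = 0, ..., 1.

H_0 = Z,  H_1 = Z.

Take the total order v_0 < v_1 < v_2 < v_3 on the vertex set. Then K (dimension 1) consists of the simplices:

  0-simplices (4): [v_0], [v_1], [v_2], [v_3]
  1-simplices (4): [v_0,v_1], [v_0,v_2], [v_1,v_3], [v_2,v_3]

so the chain groups are C_0 ≅ Z^4, C_1 ≅ Z^4.

Boundary ∂_1: C_1 → C_0 sends each edge [p,q] (with p < q) to q − p. For instance
  ∂[v_2,v_3] = [v_3] − [v_2].
As a 4×4 matrix over Z this has rank 3, with invariant factors (1,1,1).

Now H_k = ker ∂_k / im ∂_{k+1}, so:

  H_0: rank C_0 − rank ∂_1 = 4 − 3 = 1, and the invariant factors of ∂_1 are all 1, so H_0 ≅ Z.
  H_1: rank ker ∂_1 − rank ∂_2 = (4 − 3) − 0 = 1, and there is no ∂_2, so H_1 ≅ Z.

(K is a triangulation of the circle S^1.)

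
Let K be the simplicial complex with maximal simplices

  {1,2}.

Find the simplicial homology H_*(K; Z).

K has 2 vertices, 1 edge.
rank ∂_0 = 0, rank ∂_1 = 1 ⇒ b_0 = 2 − 0 − 1 = 1; all invariant factors of ∂_1 are 1 so no torsion. So H_0 ≅ Z.
rank ∂_1 = 1, rank ∂_2 = 0 ⇒ b_1 = 1 − 1 − 0 = 0. So H_1 ≅ 0.

H_0 = Z,  H_1 = 0.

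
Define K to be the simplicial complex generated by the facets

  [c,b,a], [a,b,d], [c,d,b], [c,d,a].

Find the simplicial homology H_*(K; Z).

H_0 = Z,  H_1 = 0,  H_2 = Z.

Order the vertices as a < b < c < d. Listing each simplex with vertices in this order, K has dimension 2 with simplices:

  0-simplices (4): a, b, c, d
  1-simplices (6): ab, ac, ad, bc, bd, cd
  2-simplices (4): abc, abd, acd, bcd

Hence C_0 ≅ Z^4, C_1 ≅ Z^6, C_2 ≅ Z^4.

The boundary map ∂_1: C_1 → C_0 maps an edge to its endpoints' difference, ∂[p,q] = q − p.
This gives a 4×6 integer matrix of rank 3; reducing to Smith normal form yields diagonal entries (1,1,1).

∂_2: C_2 → C_1 sends each 2-simplex [p,q,r] to [q,r] − [p,r] + [p,q]. For instance
  ∂acd = cd − ad + ac,
  ∂abd = bd − ad + ab.
As a 6×4 matrix over Z this has rank 3, with invariant factors (1,1,1).

Computing H_k = (kernel of ∂_k) / (image of ∂_{k+1}):

  H_0: rank C_0 − rank ∂_1 = 4 − 3 = 1, and the invariant factors of ∂_1 are all 1, so H_0 = Z.
  H_1: rank ker ∂_1 − rank ∂_2 = (6 − 3) − 3 = 0, and the invariant factors of ∂_2 are all 1, so H_1 = 0.
  H_2: rank ker ∂_2 − rank ∂_3 = (4 − 3) − 0 = 1, and there is no ∂_3, so H_2 = Z.

As a check, the Euler characteristic is 4 − 6 + 4 = 2, which agrees with 1 − 0 + 1 = 2.
(K is a triangulation of the 2-sphere S^2.)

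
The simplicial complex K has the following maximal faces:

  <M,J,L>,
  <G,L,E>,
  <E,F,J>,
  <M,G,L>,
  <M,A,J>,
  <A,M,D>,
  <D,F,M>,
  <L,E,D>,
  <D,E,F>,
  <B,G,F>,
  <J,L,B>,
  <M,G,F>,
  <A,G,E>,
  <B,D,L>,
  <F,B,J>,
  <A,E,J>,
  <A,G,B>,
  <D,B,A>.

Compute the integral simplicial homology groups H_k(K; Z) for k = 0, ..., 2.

H_0 ≅ Z,  H_1 ≅ Z^2,  H_2 ≅ Z.

Fix the vertex order A < B < D < E < F < G < J < L < M and write every simplex with vertices in increasing order. Then dim K = 2 and the simplices of K are:

  0-simplices (9): A, B, D, E, F, G, J, L, M
  1-simplices (27): AB, AD, AE, AG, AJ, AM, BD, BF, BG, BJ, BL, DE, DF, DL, DM, EF, EG, EJ, EL, FG, FJ, FM, GL, GM, JL, JM, LM
  2-simplices (18): ABD, ABG, ADM, AEG, AEJ, AJM, BDL, BFG, BFJ, BJL, DEF, DEL, DFM, EFJ, EGL, FGM, GLM, JLM

Hence C_0 ≅ Z^9, C_1 ≅ Z^27, C_2 ≅ Z^18.

The boundary map ∂_1: C_1 → C_0 maps an edge to its endpoints' difference, ∂[p,q] = q − p. For instance
  ∂AB = B − A.
The 9×27 boundary matrix has rank 8 and Smith normal form diag(1,1,1,1,1,1,1,1).

The boundary map ∂_2: C_2 → C_1 acts by ∂[p,q,r] = [q,r] − [p,r] + [p,q]. For instance
  ∂AEG = EG − AG + AE,
  ∂EGL = GL − EL + EG.
As a 27×18 matrix over Z this has rank 17, with invariant factors (1,1,1,1,1,1,1,1,1,1,1,1,1,1,1,1,1).

Now H_k = ker ∂_k / im ∂_{k+1}, so:

  H_0: rank C_0 − rank ∂_1 = 9 − 8 = 1, and the invariant factors of ∂_1 are all 1, so H_0 ≅ Z.
  H_1: rank ker ∂_1 − rank ∂_2 = (27 − 8) − 17 = 2, and the invariant factors of ∂_2 are all 1, so H_1 ≅ Z^2.
  H_2: rank ker ∂_2 − rank ∂_3 = (18 − 17) − 0 = 1, and there is no ∂_3, so H_2 ≅ Z.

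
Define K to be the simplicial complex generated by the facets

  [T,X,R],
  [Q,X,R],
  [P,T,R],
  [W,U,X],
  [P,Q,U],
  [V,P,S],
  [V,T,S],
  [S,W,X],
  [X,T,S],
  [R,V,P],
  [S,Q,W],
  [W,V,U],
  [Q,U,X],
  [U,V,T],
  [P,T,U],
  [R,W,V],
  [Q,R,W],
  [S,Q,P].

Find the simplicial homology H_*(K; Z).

H_0 = Z,  H_1 = Z ⊕ Z/2,  H_2 = 0.

Order the vertices as P < Q < R < S < T < U < V < W < X. Listing each simplex with vertices in this order, K has dimension 2 with simplices:

  0-simplices (9): P, Q, R, S, T, U, V, W, X
  1-simplices (27): PQ, PR, PS, PT, PU, PV, QR, QS, QU, QW, QX, RT, RV, RW, RX, ST, SV, SW, SX, TU, TV, TX, UV, UW, UX, VW, WX
  2-simplices (18): PQS, PQU, PRT, PRV, PSV, PTU, QRW, QRX, QSW, QUX, RTX, RVW, STV, STX, SWX, TUV, UVW, UWX

so the chain groups are C_0 ≅ Z^9, C_1 ≅ Z^27, C_2 ≅ Z^18.

∂_1: C_1 → C_0 sends each edge [p,q] (with p < q) to q − p.
As a 9×27 matrix over Z this has rank 8, with invariant factors (1,1,1,1,1,1,1,1).

Boundary ∂_2: C_2 → C_1 acts by ∂[p,q,r] = [q,r] − [p,r] + [p,q]. For instance
  ∂SWX = WX − SX + SW,
  ∂PSV = SV − PV + PS.
The resulting 27×18 matrix has rank 18, and its Smith normal form has invariant factors (1,1,1,1,1,1,1,1,1,1,1,1,1,1,1,1,1,2).

From H_k ≅ ker(∂_k) / im(∂_{k+1}) we obtain:

  H_0: rank C_0 − rank ∂_1 = 9 − 8 = 1, and the invariant factors of ∂_1 are all 1, so H_0 = Z.
  H_1: rank ker ∂_1 − rank ∂_2 = (27 − 8) − 18 = 1, and ∂_2 has invariant factor 2 > 1, so H_1 = Z ⊕ Z/2.
  H_2: rank ker ∂_2 − rank ∂_3 = (18 − 18) − 0 = 0, and there is no ∂_3, so H_2 = 0.

As a check, the Euler characteristic is 9 − 27 + 18 = 0, which agrees with 1 − 1 + 0 = 0.
(K is a triangulation of the Klein bottle.)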